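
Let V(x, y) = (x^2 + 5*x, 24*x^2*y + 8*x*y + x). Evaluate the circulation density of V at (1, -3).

-167

∂V₂/∂x = 48*x*y + 8*y + 1
∂V₁/∂y = 0
Scalar curl = 48*x*y + 8*y + 1
At (1, -3): -167.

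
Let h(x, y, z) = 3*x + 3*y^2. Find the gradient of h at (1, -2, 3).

(3, -12, 0)

∂h/∂x = 3
∂h/∂y = 6*y
∂h/∂z = 0
∇h = (3, 6*y, 0)
At (1, -2, 3): (3, -12, 0).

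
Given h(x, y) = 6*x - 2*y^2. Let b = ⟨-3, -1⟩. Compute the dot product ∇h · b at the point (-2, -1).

-22

∂h/∂x = 6
∂h/∂y = -4*y
∇h at (-2, -1) = (6, 4)
∇h · b = (6)(-3) + (4)(-1) = -22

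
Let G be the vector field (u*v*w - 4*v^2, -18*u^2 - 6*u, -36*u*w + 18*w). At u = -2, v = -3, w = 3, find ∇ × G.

(∇×G)₁ = ∂G₃/∂v − ∂G₂/∂w = 0
(∇×G)₂ = ∂G₁/∂w − ∂G₃/∂u = u*v + 36*w
(∇×G)₃ = ∂G₂/∂u − ∂G₁/∂v = -u*w - 36*u + 8*v - 6
∇×G = (0, u*v + 36*w, -u*w - 36*u + 8*v - 6)
At (-2, -3, 3): (0, 114, 48).

(0, 114, 48)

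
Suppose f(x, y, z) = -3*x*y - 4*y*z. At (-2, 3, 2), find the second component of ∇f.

-2

(∇f)_2 = ∂f/∂y = -3*x - 4*z
At (-2, 3, 2): -2.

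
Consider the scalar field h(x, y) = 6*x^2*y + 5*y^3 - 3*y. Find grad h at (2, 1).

∂h/∂x = 12*x*y
∂h/∂y = 6*x^2 + 15*y^2 - 3
∇h = (12*x*y, 6*x^2 + 15*y^2 - 3)
At (2, 1): (24, 36).

(24, 36)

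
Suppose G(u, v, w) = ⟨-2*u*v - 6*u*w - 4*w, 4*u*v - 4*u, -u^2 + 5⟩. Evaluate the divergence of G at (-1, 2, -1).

∂G₁/∂u = -2*v - 6*w
∂G₂/∂v = 4*u
∂G₃/∂w = 0
∇·G = 4*u - 2*v - 6*w
At (-1, 2, -1): -2.

-2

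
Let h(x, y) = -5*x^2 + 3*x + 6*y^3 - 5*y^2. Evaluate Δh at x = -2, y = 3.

∂²h/∂x² = -10
∂²h/∂y² = 2*(18*y - 5)
∇²h = 36*y - 20
At (-2, 3): 88.

88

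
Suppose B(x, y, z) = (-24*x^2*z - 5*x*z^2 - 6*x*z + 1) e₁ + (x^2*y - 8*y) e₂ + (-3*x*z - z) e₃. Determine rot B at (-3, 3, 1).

(0, -165, -18)

(∇×B)₁ = ∂B₃/∂y − ∂B₂/∂z = 0
(∇×B)₂ = ∂B₁/∂z − ∂B₃/∂x = -24*x^2 - 10*x*z - 6*x + 3*z
(∇×B)₃ = ∂B₂/∂x − ∂B₁/∂y = 2*x*y
∇×B = (0, -24*x^2 - 10*x*z - 6*x + 3*z, 2*x*y)
At (-3, 3, 1): (0, -165, -18).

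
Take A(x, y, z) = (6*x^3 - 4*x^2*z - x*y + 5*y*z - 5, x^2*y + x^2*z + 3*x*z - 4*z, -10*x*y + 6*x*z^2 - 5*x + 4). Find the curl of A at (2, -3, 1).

(-26, -62, -8)

(∇×A)₁ = ∂A₃/∂y − ∂A₂/∂z = -x^2 - 13*x + 4
(∇×A)₂ = ∂A₁/∂z − ∂A₃/∂x = -4*x^2 + 15*y - 6*z^2 + 5
(∇×A)₃ = ∂A₂/∂x − ∂A₁/∂y = 2*x*y + 2*x*z + x - 2*z
∇×A = (-x^2 - 13*x + 4, -4*x^2 + 15*y - 6*z^2 + 5, 2*x*y + 2*x*z + x - 2*z)
At (2, -3, 1): (-26, -62, -8).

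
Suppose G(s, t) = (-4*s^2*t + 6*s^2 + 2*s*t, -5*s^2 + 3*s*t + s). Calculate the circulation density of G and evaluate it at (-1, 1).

∂G₂/∂s = -10*s + 3*t + 1
∂G₁/∂t = -4*s^2 + 2*s
Scalar curl = 4*s^2 - 12*s + 3*t + 1
At (-1, 1): 20.

20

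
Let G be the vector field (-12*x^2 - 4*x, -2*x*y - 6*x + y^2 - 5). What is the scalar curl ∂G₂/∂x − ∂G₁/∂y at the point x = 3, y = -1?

-4

∂G₂/∂x = -2*y - 6
∂G₁/∂y = 0
Scalar curl = -2*y - 6
At (3, -1): -4.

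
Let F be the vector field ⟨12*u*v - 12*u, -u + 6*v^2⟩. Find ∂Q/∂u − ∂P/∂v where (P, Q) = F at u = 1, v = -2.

∂F₂/∂u = -1
∂F₁/∂v = 12*u
Scalar curl = -12*u - 1
At (1, -2): -13.

-13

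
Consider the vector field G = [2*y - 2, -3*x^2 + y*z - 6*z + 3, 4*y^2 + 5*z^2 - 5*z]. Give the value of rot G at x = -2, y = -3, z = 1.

(-15, 0, 10)

(∇×G)₁ = ∂G₃/∂y − ∂G₂/∂z = 7*y + 6
(∇×G)₂ = ∂G₁/∂z − ∂G₃/∂x = 0
(∇×G)₃ = ∂G₂/∂x − ∂G₁/∂y = -6*x - 2
∇×G = (7*y + 6, 0, -6*x - 2)
At (-2, -3, 1): (-15, 0, 10).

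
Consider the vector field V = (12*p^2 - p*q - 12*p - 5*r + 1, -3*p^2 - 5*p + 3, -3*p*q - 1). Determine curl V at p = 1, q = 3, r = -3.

(∇×V)₁ = ∂V₃/∂q − ∂V₂/∂r = -3*p
(∇×V)₂ = ∂V₁/∂r − ∂V₃/∂p = 3*q - 5
(∇×V)₃ = ∂V₂/∂p − ∂V₁/∂q = -5*p - 5
∇×V = (-3*p, 3*q - 5, -5*p - 5)
At (1, 3, -3): (-3, 4, -10).

(-3, 4, -10)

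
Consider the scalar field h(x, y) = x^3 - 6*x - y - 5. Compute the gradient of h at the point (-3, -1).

∂h/∂x = 3*x^2 - 6
∂h/∂y = -1
∇h = (3*x^2 - 6, -1)
At (-3, -1): (21, -1).

(21, -1)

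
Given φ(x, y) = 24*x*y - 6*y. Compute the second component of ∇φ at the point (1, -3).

18

(∇φ)_2 = ∂φ/∂y = 24*x - 6
At (1, -3): 18.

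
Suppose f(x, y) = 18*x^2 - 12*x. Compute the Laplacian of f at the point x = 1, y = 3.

∂²f/∂x² = 36
∂²f/∂y² = 0
∇²f = 36
At (1, 3): 36.

36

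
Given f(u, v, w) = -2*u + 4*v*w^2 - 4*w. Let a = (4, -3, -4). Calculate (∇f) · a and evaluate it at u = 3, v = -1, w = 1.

∂f/∂u = -2
∂f/∂v = 4*w^2
∂f/∂w = 8*v*w - 4
∇f at (3, -1, 1) = (-2, 4, -12)
∇f · a = (-2)(4) + (4)(-3) + (-12)(-4) = 28

28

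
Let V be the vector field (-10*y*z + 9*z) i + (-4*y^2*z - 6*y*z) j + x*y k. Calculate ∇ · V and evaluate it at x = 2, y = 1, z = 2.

-28

∂V₁/∂x = 0
∂V₂/∂y = -8*y*z - 6*z
∂V₃/∂z = 0
∇·V = -8*y*z - 6*z
At (2, 1, 2): -28.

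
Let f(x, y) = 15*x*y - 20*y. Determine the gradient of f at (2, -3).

(-45, 10)

∂f/∂x = 15*y
∂f/∂y = 15*x - 20
∇f = (15*y, 15*x - 20)
At (2, -3): (-45, 10).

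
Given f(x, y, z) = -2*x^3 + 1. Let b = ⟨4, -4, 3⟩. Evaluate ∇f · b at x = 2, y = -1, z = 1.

-96

∂f/∂x = -6*x^2
∂f/∂y = 0
∂f/∂z = 0
∇f at (2, -1, 1) = (-24, 0, 0)
∇f · b = (-24)(4) + (0)(-4) + (0)(3) = -96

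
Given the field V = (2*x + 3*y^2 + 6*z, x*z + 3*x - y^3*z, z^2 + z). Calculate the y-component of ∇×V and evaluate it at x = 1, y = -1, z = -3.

(∇×V)_2 = ∂V₁/∂z − ∂V₃/∂x
= 6 − (0)
= 6
At (1, -1, -3): 6.

6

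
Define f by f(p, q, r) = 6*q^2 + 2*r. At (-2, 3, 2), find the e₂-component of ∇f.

(∇f)_2 = ∂f/∂q = 12*q
At (-2, 3, 2): 36.

36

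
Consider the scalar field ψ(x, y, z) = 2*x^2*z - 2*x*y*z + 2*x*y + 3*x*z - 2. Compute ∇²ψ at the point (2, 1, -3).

-12

∂²ψ/∂x² = 4*z
∂²ψ/∂y² = 0
∂²ψ/∂z² = 0
∇²ψ = 4*z
At (2, 1, -3): -12.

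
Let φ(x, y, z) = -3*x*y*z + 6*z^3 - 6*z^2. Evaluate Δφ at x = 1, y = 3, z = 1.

∂²φ/∂x² = 0
∂²φ/∂y² = 0
∂²φ/∂z² = 12*(3*z - 1)
∇²φ = 36*z - 12
At (1, 3, 1): 24.

24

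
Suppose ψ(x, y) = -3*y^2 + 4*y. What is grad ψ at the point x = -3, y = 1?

∂ψ/∂x = 0
∂ψ/∂y = -6*y + 4
∇ψ = (0, -6*y + 4)
At (-3, 1): (0, -2).

(0, -2)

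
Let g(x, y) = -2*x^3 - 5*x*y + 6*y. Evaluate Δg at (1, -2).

-12

∂²g/∂x² = -12*x
∂²g/∂y² = 0
∇²g = -12*x
At (1, -2): -12.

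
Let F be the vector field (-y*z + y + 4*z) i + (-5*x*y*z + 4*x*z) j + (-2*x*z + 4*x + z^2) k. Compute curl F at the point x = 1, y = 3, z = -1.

(∇×F)₁ = ∂F₃/∂y − ∂F₂/∂z = 5*x*y - 4*x
(∇×F)₂ = ∂F₁/∂z − ∂F₃/∂x = -y + 2*z
(∇×F)₃ = ∂F₂/∂x − ∂F₁/∂y = -5*y*z + 5*z - 1
∇×F = (5*x*y - 4*x, -y + 2*z, -5*y*z + 5*z - 1)
At (1, 3, -1): (11, -5, 9).

(11, -5, 9)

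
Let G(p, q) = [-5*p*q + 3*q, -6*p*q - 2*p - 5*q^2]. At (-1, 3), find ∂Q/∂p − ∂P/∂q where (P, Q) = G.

∂G₂/∂p = -6*q - 2
∂G₁/∂q = -5*p + 3
Scalar curl = 5*p - 6*q - 5
At (-1, 3): -28.

-28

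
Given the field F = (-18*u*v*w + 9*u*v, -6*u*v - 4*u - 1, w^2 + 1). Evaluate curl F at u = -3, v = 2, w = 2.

(0, 108, -97)

(∇×F)₁ = ∂F₃/∂v − ∂F₂/∂w = 0
(∇×F)₂ = ∂F₁/∂w − ∂F₃/∂u = -18*u*v
(∇×F)₃ = ∂F₂/∂u − ∂F₁/∂v = 18*u*w - 9*u - 6*v - 4
∇×F = (0, -18*u*v, 18*u*w - 9*u - 6*v - 4)
At (-3, 2, 2): (0, 108, -97).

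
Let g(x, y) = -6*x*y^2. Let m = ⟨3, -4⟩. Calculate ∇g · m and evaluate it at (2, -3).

-450

∂g/∂x = -6*y^2
∂g/∂y = -12*x*y
∇g at (2, -3) = (-54, 72)
∇g · m = (-54)(3) + (72)(-4) = -450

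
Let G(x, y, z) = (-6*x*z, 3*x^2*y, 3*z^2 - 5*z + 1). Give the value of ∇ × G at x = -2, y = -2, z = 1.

(∇×G)₁ = ∂G₃/∂y − ∂G₂/∂z = 0
(∇×G)₂ = ∂G₁/∂z − ∂G₃/∂x = -6*x
(∇×G)₃ = ∂G₂/∂x − ∂G₁/∂y = 6*x*y
∇×G = (0, -6*x, 6*x*y)
At (-2, -2, 1): (0, 12, 24).

(0, 12, 24)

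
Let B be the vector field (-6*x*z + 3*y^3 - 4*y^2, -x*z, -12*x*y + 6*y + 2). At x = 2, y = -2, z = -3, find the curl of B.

(∇×B)₁ = ∂B₃/∂y − ∂B₂/∂z = -11*x + 6
(∇×B)₂ = ∂B₁/∂z − ∂B₃/∂x = -6*x + 12*y
(∇×B)₃ = ∂B₂/∂x − ∂B₁/∂y = -9*y^2 + 8*y - z
∇×B = (-11*x + 6, -6*x + 12*y, -9*y^2 + 8*y - z)
At (2, -2, -3): (-16, -36, -49).

(-16, -36, -49)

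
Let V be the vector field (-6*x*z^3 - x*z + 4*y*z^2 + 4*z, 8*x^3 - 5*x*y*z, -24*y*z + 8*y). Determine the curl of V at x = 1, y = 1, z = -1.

(∇×V)₁ = ∂V₃/∂y − ∂V₂/∂z = 5*x*y - 24*z + 8
(∇×V)₂ = ∂V₁/∂z − ∂V₃/∂x = -18*x*z^2 - x + 8*y*z + 4
(∇×V)₃ = ∂V₂/∂x − ∂V₁/∂y = 24*x^2 - 5*y*z - 4*z^2
∇×V = (5*x*y - 24*z + 8, -18*x*z^2 - x + 8*y*z + 4, 24*x^2 - 5*y*z - 4*z^2)
At (1, 1, -1): (37, -23, 25).

(37, -23, 25)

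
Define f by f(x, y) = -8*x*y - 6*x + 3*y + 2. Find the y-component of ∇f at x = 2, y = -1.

(∇f)_2 = ∂f/∂y = -8*x + 3
At (2, -1): -13.

-13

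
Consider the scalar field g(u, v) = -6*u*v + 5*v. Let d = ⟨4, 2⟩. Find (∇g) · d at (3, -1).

-2

∂g/∂u = -6*v
∂g/∂v = -6*u + 5
∇g at (3, -1) = (6, -13)
∇g · d = (6)(4) + (-13)(2) = -2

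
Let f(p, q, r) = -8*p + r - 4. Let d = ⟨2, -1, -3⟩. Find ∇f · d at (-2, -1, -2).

-19

∂f/∂p = -8
∂f/∂q = 0
∂f/∂r = 1
∇f at (-2, -1, -2) = (-8, 0, 1)
∇f · d = (-8)(2) + (0)(-1) + (1)(-3) = -19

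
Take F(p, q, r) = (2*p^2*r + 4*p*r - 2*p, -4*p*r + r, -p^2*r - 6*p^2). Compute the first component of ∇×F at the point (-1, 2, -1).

-5

(∇×F)_1 = ∂F₃/∂q − ∂F₂/∂r
= 0 − (-4*p + 1)
= 4*p - 1
At (-1, 2, -1): -5.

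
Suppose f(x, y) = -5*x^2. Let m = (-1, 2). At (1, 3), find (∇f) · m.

∂f/∂x = -10*x
∂f/∂y = 0
∇f at (1, 3) = (-10, 0)
∇f · m = (-10)(-1) + (0)(2) = 10

10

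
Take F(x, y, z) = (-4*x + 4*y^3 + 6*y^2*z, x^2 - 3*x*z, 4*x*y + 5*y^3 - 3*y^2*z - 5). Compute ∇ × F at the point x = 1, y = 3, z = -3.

(∇×F)₁ = ∂F₃/∂y − ∂F₂/∂z = 7*x + 15*y^2 - 6*y*z
(∇×F)₂ = ∂F₁/∂z − ∂F₃/∂x = 6*y^2 - 4*y
(∇×F)₃ = ∂F₂/∂x − ∂F₁/∂y = 2*x - 12*y^2 - 12*y*z - 3*z
∇×F = (7*x + 15*y^2 - 6*y*z, 6*y^2 - 4*y, 2*x - 12*y^2 - 12*y*z - 3*z)
At (1, 3, -3): (196, 42, 11).

(196, 42, 11)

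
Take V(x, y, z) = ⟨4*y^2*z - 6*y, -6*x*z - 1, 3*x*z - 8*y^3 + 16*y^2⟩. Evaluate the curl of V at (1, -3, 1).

(-306, 33, 24)

(∇×V)₁ = ∂V₃/∂y − ∂V₂/∂z = 6*x - 24*y^2 + 32*y
(∇×V)₂ = ∂V₁/∂z − ∂V₃/∂x = 4*y^2 - 3*z
(∇×V)₃ = ∂V₂/∂x − ∂V₁/∂y = -8*y*z - 6*z + 6
∇×V = (6*x - 24*y^2 + 32*y, 4*y^2 - 3*z, -8*y*z - 6*z + 6)
At (1, -3, 1): (-306, 33, 24).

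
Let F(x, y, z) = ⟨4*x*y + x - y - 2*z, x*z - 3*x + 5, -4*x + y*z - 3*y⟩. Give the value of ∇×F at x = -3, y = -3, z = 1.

(∇×F)₁ = ∂F₃/∂y − ∂F₂/∂z = -x + z - 3
(∇×F)₂ = ∂F₁/∂z − ∂F₃/∂x = 2
(∇×F)₃ = ∂F₂/∂x − ∂F₁/∂y = -4*x + z - 2
∇×F = (-x + z - 3, 2, -4*x + z - 2)
At (-3, -3, 1): (1, 2, 11).

(1, 2, 11)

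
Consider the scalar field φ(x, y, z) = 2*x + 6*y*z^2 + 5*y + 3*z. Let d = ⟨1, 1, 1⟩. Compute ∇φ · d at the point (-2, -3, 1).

-20

∂φ/∂x = 2
∂φ/∂y = 6*z^2 + 5
∂φ/∂z = 12*y*z + 3
∇φ at (-2, -3, 1) = (2, 11, -33)
∇φ · d = (2)(1) + (11)(1) + (-33)(1) = -20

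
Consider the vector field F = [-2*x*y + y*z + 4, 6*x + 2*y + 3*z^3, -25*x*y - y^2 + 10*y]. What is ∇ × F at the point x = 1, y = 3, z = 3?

(∇×F)₁ = ∂F₃/∂y − ∂F₂/∂z = -25*x - 2*y - 9*z^2 + 10
(∇×F)₂ = ∂F₁/∂z − ∂F₃/∂x = 26*y
(∇×F)₃ = ∂F₂/∂x − ∂F₁/∂y = 2*x - z + 6
∇×F = (-25*x - 2*y - 9*z^2 + 10, 26*y, 2*x - z + 6)
At (1, 3, 3): (-102, 78, 5).

(-102, 78, 5)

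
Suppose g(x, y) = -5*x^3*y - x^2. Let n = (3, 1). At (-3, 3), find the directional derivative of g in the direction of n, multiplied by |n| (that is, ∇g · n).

∂g/∂x = -15*x^2*y - 2*x
∂g/∂y = -5*x^3
∇g at (-3, 3) = (-399, 135)
∇g · n = (-399)(3) + (135)(1) = -1062

-1062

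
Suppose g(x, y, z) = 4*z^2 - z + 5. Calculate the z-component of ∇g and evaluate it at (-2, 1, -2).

-17

(∇g)_3 = ∂g/∂z = 8*z - 1
At (-2, 1, -2): -17.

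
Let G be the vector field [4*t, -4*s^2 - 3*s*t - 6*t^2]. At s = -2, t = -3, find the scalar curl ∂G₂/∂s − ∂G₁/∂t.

21

∂G₂/∂s = -8*s - 3*t
∂G₁/∂t = 4
Scalar curl = -8*s - 3*t - 4
At (-2, -3): 21.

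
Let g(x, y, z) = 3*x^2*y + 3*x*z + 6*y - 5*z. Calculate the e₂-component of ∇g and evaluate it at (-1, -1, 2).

(∇g)_2 = ∂g/∂y = 3*x^2 + 6
At (-1, -1, 2): 9.

9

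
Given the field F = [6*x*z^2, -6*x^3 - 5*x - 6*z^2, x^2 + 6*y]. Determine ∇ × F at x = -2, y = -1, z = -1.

(∇×F)₁ = ∂F₃/∂y − ∂F₂/∂z = 12*z + 6
(∇×F)₂ = ∂F₁/∂z − ∂F₃/∂x = 12*x*z - 2*x
(∇×F)₃ = ∂F₂/∂x − ∂F₁/∂y = -18*x^2 - 5
∇×F = (12*z + 6, 12*x*z - 2*x, -18*x^2 - 5)
At (-2, -1, -1): (-6, 28, -77).

(-6, 28, -77)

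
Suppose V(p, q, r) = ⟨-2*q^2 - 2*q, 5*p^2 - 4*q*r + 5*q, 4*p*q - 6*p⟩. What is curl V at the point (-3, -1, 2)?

(∇×V)₁ = ∂V₃/∂q − ∂V₂/∂r = 4*p + 4*q
(∇×V)₂ = ∂V₁/∂r − ∂V₃/∂p = -4*q + 6
(∇×V)₃ = ∂V₂/∂p − ∂V₁/∂q = 10*p + 4*q + 2
∇×V = (4*p + 4*q, -4*q + 6, 10*p + 4*q + 2)
At (-3, -1, 2): (-16, 10, -32).

(-16, 10, -32)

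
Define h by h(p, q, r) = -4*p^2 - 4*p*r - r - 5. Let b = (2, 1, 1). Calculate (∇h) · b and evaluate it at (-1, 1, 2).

3

∂h/∂p = -8*p - 4*r
∂h/∂q = 0
∂h/∂r = -4*p - 1
∇h at (-1, 1, 2) = (0, 0, 3)
∇h · b = (0)(2) + (0)(1) + (3)(1) = 3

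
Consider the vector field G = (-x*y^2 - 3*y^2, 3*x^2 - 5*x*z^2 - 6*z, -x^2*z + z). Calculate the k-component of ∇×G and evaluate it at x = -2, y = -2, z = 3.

-61

(∇×G)_3 = ∂G₂/∂x − ∂G₁/∂y
= 6*x - 5*z^2 − (-2*x*y - 6*y)
= 2*x*y + 6*x + 6*y - 5*z^2
At (-2, -2, 3): -61.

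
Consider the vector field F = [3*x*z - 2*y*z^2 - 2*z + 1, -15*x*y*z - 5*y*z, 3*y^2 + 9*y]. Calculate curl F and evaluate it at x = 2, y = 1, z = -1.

(50, 8, 17)

(∇×F)₁ = ∂F₃/∂y − ∂F₂/∂z = 15*x*y + 11*y + 9
(∇×F)₂ = ∂F₁/∂z − ∂F₃/∂x = 3*x - 4*y*z - 2
(∇×F)₃ = ∂F₂/∂x − ∂F₁/∂y = -15*y*z + 2*z^2
∇×F = (15*x*y + 11*y + 9, 3*x - 4*y*z - 2, -15*y*z + 2*z^2)
At (2, 1, -1): (50, 8, 17).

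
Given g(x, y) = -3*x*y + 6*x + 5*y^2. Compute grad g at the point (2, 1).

(3, 4)

∂g/∂x = -3*y + 6
∂g/∂y = -3*x + 10*y
∇g = (-3*y + 6, -3*x + 10*y)
At (2, 1): (3, 4).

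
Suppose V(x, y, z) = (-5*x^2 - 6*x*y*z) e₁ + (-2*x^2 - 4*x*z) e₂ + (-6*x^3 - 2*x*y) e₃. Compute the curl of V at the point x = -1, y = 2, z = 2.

(∇×V)₁ = ∂V₃/∂y − ∂V₂/∂z = 2*x
(∇×V)₂ = ∂V₁/∂z − ∂V₃/∂x = 18*x^2 - 6*x*y + 2*y
(∇×V)₃ = ∂V₂/∂x − ∂V₁/∂y = 6*x*z - 4*x - 4*z
∇×V = (2*x, 18*x^2 - 6*x*y + 2*y, 6*x*z - 4*x - 4*z)
At (-1, 2, 2): (-2, 34, -16).

(-2, 34, -16)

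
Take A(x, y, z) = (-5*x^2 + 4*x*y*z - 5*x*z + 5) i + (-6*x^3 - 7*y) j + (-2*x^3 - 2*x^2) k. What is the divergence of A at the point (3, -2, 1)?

-50

∂A₁/∂x = -10*x + 4*y*z - 5*z
∂A₂/∂y = -7
∂A₃/∂z = 0
∇·A = -10*x + 4*y*z - 5*z - 7
At (3, -2, 1): -50.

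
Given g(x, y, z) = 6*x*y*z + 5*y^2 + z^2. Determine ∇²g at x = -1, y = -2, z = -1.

12

∂²g/∂x² = 0
∂²g/∂y² = 10
∂²g/∂z² = 2
∇²g = 12
At (-1, -2, -1): 12.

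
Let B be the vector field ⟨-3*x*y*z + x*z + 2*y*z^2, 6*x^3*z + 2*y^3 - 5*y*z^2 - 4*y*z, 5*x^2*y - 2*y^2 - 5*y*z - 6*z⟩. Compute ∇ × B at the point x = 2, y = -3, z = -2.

(42, 104, -164)

(∇×B)₁ = ∂B₃/∂y − ∂B₂/∂z = -6*x^3 + 5*x^2 + 10*y*z - 5*z
(∇×B)₂ = ∂B₁/∂z − ∂B₃/∂x = -13*x*y + x + 4*y*z
(∇×B)₃ = ∂B₂/∂x − ∂B₁/∂y = 18*x^2*z + 3*x*z - 2*z^2
∇×B = (-6*x^3 + 5*x^2 + 10*y*z - 5*z, -13*x*y + x + 4*y*z, 18*x^2*z + 3*x*z - 2*z^2)
At (2, -3, -2): (42, 104, -164).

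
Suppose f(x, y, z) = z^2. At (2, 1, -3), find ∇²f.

2

∂²f/∂x² = 0
∂²f/∂y² = 0
∂²f/∂z² = 2
∇²f = 2
At (2, 1, -3): 2.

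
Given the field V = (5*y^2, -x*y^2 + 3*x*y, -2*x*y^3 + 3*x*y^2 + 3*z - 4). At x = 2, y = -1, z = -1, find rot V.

(∇×V)₁ = ∂V₃/∂y − ∂V₂/∂z = -6*x*y^2 + 6*x*y
(∇×V)₂ = ∂V₁/∂z − ∂V₃/∂x = 2*y^3 - 3*y^2
(∇×V)₃ = ∂V₂/∂x − ∂V₁/∂y = -y^2 - 7*y
∇×V = (-6*x*y^2 + 6*x*y, 2*y^3 - 3*y^2, -y^2 - 7*y)
At (2, -1, -1): (-24, -5, 6).

(-24, -5, 6)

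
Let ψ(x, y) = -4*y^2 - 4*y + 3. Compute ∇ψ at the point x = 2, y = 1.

∂ψ/∂x = 0
∂ψ/∂y = -8*y - 4
∇ψ = (0, -8*y - 4)
At (2, 1): (0, -12).

(0, -12)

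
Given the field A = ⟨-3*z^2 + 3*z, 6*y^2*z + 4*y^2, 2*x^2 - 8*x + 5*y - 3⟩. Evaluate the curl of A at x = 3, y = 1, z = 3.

(∇×A)₁ = ∂A₃/∂y − ∂A₂/∂z = -6*y^2 + 5
(∇×A)₂ = ∂A₁/∂z − ∂A₃/∂x = -4*x - 6*z + 11
(∇×A)₃ = ∂A₂/∂x − ∂A₁/∂y = 0
∇×A = (-6*y^2 + 5, -4*x - 6*z + 11, 0)
At (3, 1, 3): (-1, -19, 0).

(-1, -19, 0)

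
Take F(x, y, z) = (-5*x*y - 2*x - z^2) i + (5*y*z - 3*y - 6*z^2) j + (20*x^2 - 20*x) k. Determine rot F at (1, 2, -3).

(∇×F)₁ = ∂F₃/∂y − ∂F₂/∂z = -5*y + 12*z
(∇×F)₂ = ∂F₁/∂z − ∂F₃/∂x = -40*x - 2*z + 20
(∇×F)₃ = ∂F₂/∂x − ∂F₁/∂y = 5*x
∇×F = (-5*y + 12*z, -40*x - 2*z + 20, 5*x)
At (1, 2, -3): (-46, -14, 5).

(-46, -14, 5)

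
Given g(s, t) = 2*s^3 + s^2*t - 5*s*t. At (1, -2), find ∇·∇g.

∂²g/∂s² = 2*(6*s + t)
∂²g/∂t² = 0
∇²g = 12*s + 2*t
At (1, -2): 8.

8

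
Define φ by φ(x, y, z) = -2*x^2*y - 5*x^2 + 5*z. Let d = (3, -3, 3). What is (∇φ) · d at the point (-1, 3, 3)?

∂φ/∂x = -4*x*y - 10*x
∂φ/∂y = -2*x^2
∂φ/∂z = 5
∇φ at (-1, 3, 3) = (22, -2, 5)
∇φ · d = (22)(3) + (-2)(-3) + (5)(3) = 87

87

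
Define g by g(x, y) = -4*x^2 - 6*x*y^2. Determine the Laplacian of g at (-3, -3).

∂²g/∂x² = -8
∂²g/∂y² = -12*x
∇²g = -12*x - 8
At (-3, -3): 28.

28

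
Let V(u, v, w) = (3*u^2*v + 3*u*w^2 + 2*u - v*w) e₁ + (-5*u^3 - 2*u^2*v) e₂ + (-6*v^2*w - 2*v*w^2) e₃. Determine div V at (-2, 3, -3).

-33

∂V₁/∂u = 6*u*v + 3*w^2 + 2
∂V₂/∂v = -2*u^2
∂V₃/∂w = -6*v^2 - 4*v*w
∇·V = -2*u^2 + 6*u*v - 6*v^2 - 4*v*w + 3*w^2 + 2
At (-2, 3, -3): -33.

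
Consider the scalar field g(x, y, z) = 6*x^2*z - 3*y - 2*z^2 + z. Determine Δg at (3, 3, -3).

∂²g/∂x² = 12*z
∂²g/∂y² = 0
∂²g/∂z² = -4
∇²g = 12*z - 4
At (3, 3, -3): -40.

-40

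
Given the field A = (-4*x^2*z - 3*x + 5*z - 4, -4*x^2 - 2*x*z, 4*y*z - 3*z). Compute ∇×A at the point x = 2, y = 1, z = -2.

(∇×A)₁ = ∂A₃/∂y − ∂A₂/∂z = 2*x + 4*z
(∇×A)₂ = ∂A₁/∂z − ∂A₃/∂x = -4*x^2 + 5
(∇×A)₃ = ∂A₂/∂x − ∂A₁/∂y = -8*x - 2*z
∇×A = (2*x + 4*z, -4*x^2 + 5, -8*x - 2*z)
At (2, 1, -2): (-4, -11, -12).

(-4, -11, -12)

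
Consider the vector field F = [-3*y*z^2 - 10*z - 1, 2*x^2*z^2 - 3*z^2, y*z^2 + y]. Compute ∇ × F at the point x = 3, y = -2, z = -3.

(100, -46, 135)

(∇×F)₁ = ∂F₃/∂y − ∂F₂/∂z = -4*x^2*z + z^2 + 6*z + 1
(∇×F)₂ = ∂F₁/∂z − ∂F₃/∂x = -6*y*z - 10
(∇×F)₃ = ∂F₂/∂x − ∂F₁/∂y = 4*x*z^2 + 3*z^2
∇×F = (-4*x^2*z + z^2 + 6*z + 1, -6*y*z - 10, 4*x*z^2 + 3*z^2)
At (3, -2, -3): (100, -46, 135).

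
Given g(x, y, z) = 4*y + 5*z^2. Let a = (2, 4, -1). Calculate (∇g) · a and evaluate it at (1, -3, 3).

-14

∂g/∂x = 0
∂g/∂y = 4
∂g/∂z = 10*z
∇g at (1, -3, 3) = (0, 4, 30)
∇g · a = (0)(2) + (4)(4) + (30)(-1) = -14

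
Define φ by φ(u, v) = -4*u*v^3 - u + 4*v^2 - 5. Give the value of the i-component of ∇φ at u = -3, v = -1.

3

(∇φ)_1 = ∂φ/∂u = -4*v^3 - 1
At (-3, -1): 3.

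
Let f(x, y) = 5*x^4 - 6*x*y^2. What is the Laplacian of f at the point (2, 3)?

∂²f/∂x² = 60*x^2
∂²f/∂y² = -12*x
∇²f = 60*x^2 - 12*x
At (2, 3): 216.

216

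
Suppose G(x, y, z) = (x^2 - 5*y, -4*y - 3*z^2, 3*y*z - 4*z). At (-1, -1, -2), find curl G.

(∇×G)₁ = ∂G₃/∂y − ∂G₂/∂z = 9*z
(∇×G)₂ = ∂G₁/∂z − ∂G₃/∂x = 0
(∇×G)₃ = ∂G₂/∂x − ∂G₁/∂y = 5
∇×G = (9*z, 0, 5)
At (-1, -1, -2): (-18, 0, 5).

(-18, 0, 5)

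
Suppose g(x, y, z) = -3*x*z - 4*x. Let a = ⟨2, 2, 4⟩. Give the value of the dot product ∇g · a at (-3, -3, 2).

∂g/∂x = -3*z - 4
∂g/∂y = 0
∂g/∂z = -3*x
∇g at (-3, -3, 2) = (-10, 0, 9)
∇g · a = (-10)(2) + (0)(2) + (9)(4) = 16

16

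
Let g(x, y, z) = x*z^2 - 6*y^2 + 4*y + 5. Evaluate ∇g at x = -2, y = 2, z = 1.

∂g/∂x = z^2
∂g/∂y = -12*y + 4
∂g/∂z = 2*x*z
∇g = (z^2, -12*y + 4, 2*x*z)
At (-2, 2, 1): (1, -20, -4).

(1, -20, -4)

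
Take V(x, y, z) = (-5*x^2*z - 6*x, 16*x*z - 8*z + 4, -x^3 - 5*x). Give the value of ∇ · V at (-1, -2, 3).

24

∂V₁/∂x = -10*x*z - 6
∂V₂/∂y = 0
∂V₃/∂z = 0
∇·V = -10*x*z - 6
At (-1, -2, 3): 24.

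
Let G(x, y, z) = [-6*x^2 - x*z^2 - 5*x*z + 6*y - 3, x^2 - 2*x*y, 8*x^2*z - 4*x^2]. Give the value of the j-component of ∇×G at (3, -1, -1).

63

(∇×G)_2 = ∂G₁/∂z − ∂G₃/∂x
= -2*x*z - 5*x − (16*x*z - 8*x)
= -18*x*z + 3*x
At (3, -1, -1): 63.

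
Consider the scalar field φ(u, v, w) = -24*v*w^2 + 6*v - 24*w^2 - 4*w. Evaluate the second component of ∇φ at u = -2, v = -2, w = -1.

(∇φ)_2 = ∂φ/∂v = -24*w^2 + 6
At (-2, -2, -1): -18.

-18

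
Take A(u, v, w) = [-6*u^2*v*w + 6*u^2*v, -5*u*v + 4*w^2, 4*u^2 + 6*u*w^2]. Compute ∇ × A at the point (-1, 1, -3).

(24, -52, -29)

(∇×A)₁ = ∂A₃/∂v − ∂A₂/∂w = -8*w
(∇×A)₂ = ∂A₁/∂w − ∂A₃/∂u = -6*u^2*v - 8*u - 6*w^2
(∇×A)₃ = ∂A₂/∂u − ∂A₁/∂v = 6*u^2*w - 6*u^2 - 5*v
∇×A = (-8*w, -6*u^2*v - 8*u - 6*w^2, 6*u^2*w - 6*u^2 - 5*v)
At (-1, 1, -3): (24, -52, -29).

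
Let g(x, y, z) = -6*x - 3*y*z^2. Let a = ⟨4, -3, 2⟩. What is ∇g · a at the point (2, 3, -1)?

21

∂g/∂x = -6
∂g/∂y = -3*z^2
∂g/∂z = -6*y*z
∇g at (2, 3, -1) = (-6, -3, 18)
∇g · a = (-6)(4) + (-3)(-3) + (18)(2) = 21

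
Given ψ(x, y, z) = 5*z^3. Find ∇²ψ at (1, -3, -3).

∂²ψ/∂x² = 0
∂²ψ/∂y² = 0
∂²ψ/∂z² = 30*z
∇²ψ = 30*z
At (1, -3, -3): -90.

-90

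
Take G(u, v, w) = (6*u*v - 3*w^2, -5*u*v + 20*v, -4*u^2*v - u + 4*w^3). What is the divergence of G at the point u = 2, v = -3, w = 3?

∂G₁/∂u = 6*v
∂G₂/∂v = -5*u + 20
∂G₃/∂w = 12*w^2
∇·G = -5*u + 6*v + 12*w^2 + 20
At (2, -3, 3): 100.

100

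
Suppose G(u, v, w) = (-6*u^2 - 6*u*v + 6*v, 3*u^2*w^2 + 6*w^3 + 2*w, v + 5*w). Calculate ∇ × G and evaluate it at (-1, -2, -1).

(∇×G)₁ = ∂G₃/∂v − ∂G₂/∂w = -6*u^2*w - 18*w^2 - 1
(∇×G)₂ = ∂G₁/∂w − ∂G₃/∂u = 0
(∇×G)₃ = ∂G₂/∂u − ∂G₁/∂v = 6*u*w^2 + 6*u - 6
∇×G = (-6*u^2*w - 18*w^2 - 1, 0, 6*u*w^2 + 6*u - 6)
At (-1, -2, -1): (-13, 0, -18).

(-13, 0, -18)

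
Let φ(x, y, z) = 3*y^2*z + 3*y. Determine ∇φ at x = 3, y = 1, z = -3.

∂φ/∂x = 0
∂φ/∂y = 6*y*z + 3
∂φ/∂z = 3*y^2
∇φ = (0, 6*y*z + 3, 3*y^2)
At (3, 1, -3): (0, -15, 3).

(0, -15, 3)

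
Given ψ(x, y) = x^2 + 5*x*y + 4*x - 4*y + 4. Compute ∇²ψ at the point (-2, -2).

∂²ψ/∂x² = 2
∂²ψ/∂y² = 0
∇²ψ = 2
At (-2, -2): 2.

2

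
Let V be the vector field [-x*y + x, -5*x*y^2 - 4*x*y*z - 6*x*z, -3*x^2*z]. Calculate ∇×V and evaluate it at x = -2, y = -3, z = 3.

(12, -36, -29)

(∇×V)₁ = ∂V₃/∂y − ∂V₂/∂z = 4*x*y + 6*x
(∇×V)₂ = ∂V₁/∂z − ∂V₃/∂x = 6*x*z
(∇×V)₃ = ∂V₂/∂x − ∂V₁/∂y = x - 5*y^2 - 4*y*z - 6*z
∇×V = (4*x*y + 6*x, 6*x*z, x - 5*y^2 - 4*y*z - 6*z)
At (-2, -3, 3): (12, -36, -29).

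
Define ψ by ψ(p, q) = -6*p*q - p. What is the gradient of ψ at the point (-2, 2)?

∂ψ/∂p = -6*q - 1
∂ψ/∂q = -6*p
∇ψ = (-6*q - 1, -6*p)
At (-2, 2): (-13, 12).

(-13, 12)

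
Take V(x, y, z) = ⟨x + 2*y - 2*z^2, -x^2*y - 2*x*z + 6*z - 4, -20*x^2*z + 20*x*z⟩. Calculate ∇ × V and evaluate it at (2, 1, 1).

(-2, 56, -8)

(∇×V)₁ = ∂V₃/∂y − ∂V₂/∂z = 2*x - 6
(∇×V)₂ = ∂V₁/∂z − ∂V₃/∂x = 40*x*z - 24*z
(∇×V)₃ = ∂V₂/∂x − ∂V₁/∂y = -2*x*y - 2*z - 2
∇×V = (2*x - 6, 40*x*z - 24*z, -2*x*y - 2*z - 2)
At (2, 1, 1): (-2, 56, -8).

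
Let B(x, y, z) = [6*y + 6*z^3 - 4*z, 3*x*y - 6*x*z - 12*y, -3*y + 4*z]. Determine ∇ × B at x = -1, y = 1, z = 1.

(-9, 14, -9)

(∇×B)₁ = ∂B₃/∂y − ∂B₂/∂z = 6*x - 3
(∇×B)₂ = ∂B₁/∂z − ∂B₃/∂x = 18*z^2 - 4
(∇×B)₃ = ∂B₂/∂x − ∂B₁/∂y = 3*y - 6*z - 6
∇×B = (6*x - 3, 18*z^2 - 4, 3*y - 6*z - 6)
At (-1, 1, 1): (-9, 14, -9).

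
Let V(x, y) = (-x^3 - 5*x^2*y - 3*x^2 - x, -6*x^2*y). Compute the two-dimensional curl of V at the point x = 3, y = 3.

∂V₂/∂x = -12*x*y
∂V₁/∂y = -5*x^2
Scalar curl = 5*x^2 - 12*x*y
At (3, 3): -63.

-63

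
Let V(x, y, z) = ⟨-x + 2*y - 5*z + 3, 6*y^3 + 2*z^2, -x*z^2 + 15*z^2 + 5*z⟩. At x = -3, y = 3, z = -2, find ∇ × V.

(8, -1, -2)

(∇×V)₁ = ∂V₃/∂y − ∂V₂/∂z = -4*z
(∇×V)₂ = ∂V₁/∂z − ∂V₃/∂x = z^2 - 5
(∇×V)₃ = ∂V₂/∂x − ∂V₁/∂y = -2
∇×V = (-4*z, z^2 - 5, -2)
At (-3, 3, -2): (8, -1, -2).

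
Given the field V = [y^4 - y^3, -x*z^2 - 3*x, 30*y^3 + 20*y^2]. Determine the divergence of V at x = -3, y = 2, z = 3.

∂V₁/∂x = 0
∂V₂/∂y = 0
∂V₃/∂z = 0
∇·V = 0
At (-3, 2, 3): 0.

0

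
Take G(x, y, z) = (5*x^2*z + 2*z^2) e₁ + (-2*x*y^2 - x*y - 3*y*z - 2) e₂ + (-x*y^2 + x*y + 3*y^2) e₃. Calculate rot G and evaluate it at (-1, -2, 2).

(-23, 19, -6)

(∇×G)₁ = ∂G₃/∂y − ∂G₂/∂z = -2*x*y + x + 9*y
(∇×G)₂ = ∂G₁/∂z − ∂G₃/∂x = 5*x^2 + y^2 - y + 4*z
(∇×G)₃ = ∂G₂/∂x − ∂G₁/∂y = -2*y^2 - y
∇×G = (-2*x*y + x + 9*y, 5*x^2 + y^2 - y + 4*z, -2*y^2 - y)
At (-1, -2, 2): (-23, 19, -6).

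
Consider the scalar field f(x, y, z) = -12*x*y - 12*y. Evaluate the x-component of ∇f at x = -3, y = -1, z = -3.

12

(∇f)_1 = ∂f/∂x = -12*y
At (-3, -1, -3): 12.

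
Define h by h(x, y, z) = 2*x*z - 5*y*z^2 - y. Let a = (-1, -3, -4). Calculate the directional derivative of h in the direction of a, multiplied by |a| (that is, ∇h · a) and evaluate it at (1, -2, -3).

376

∂h/∂x = 2*z
∂h/∂y = -5*z^2 - 1
∂h/∂z = 2*x - 10*y*z
∇h at (1, -2, -3) = (-6, -46, -58)
∇h · a = (-6)(-1) + (-46)(-3) + (-58)(-4) = 376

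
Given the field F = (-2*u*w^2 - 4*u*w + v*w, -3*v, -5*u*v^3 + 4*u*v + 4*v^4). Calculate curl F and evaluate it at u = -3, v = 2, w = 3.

(∇×F)₁ = ∂F₃/∂v − ∂F₂/∂w = -15*u*v^2 + 4*u + 16*v^3
(∇×F)₂ = ∂F₁/∂w − ∂F₃/∂u = -4*u*w - 4*u + 5*v^3 - 3*v
(∇×F)₃ = ∂F₂/∂u − ∂F₁/∂v = -w
∇×F = (-15*u*v^2 + 4*u + 16*v^3, -4*u*w - 4*u + 5*v^3 - 3*v, -w)
At (-3, 2, 3): (296, 82, -3).

(296, 82, -3)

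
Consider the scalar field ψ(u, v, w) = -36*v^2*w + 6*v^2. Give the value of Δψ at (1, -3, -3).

∂²ψ/∂u² = 0
∂²ψ/∂v² = 12*(-6*w + 1)
∂²ψ/∂w² = 0
∇²ψ = -72*w + 12
At (1, -3, -3): 228.

228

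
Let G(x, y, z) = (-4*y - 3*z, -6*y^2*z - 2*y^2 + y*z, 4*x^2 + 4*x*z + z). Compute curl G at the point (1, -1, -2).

(7, -3, 4)

(∇×G)₁ = ∂G₃/∂y − ∂G₂/∂z = 6*y^2 - y
(∇×G)₂ = ∂G₁/∂z − ∂G₃/∂x = -8*x - 4*z - 3
(∇×G)₃ = ∂G₂/∂x − ∂G₁/∂y = 4
∇×G = (6*y^2 - y, -8*x - 4*z - 3, 4)
At (1, -1, -2): (7, -3, 4).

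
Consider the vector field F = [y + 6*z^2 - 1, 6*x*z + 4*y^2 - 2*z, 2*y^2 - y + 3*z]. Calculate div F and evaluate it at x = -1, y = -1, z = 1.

-5

∂F₁/∂x = 0
∂F₂/∂y = 8*y
∂F₃/∂z = 3
∇·F = 8*y + 3
At (-1, -1, 1): -5.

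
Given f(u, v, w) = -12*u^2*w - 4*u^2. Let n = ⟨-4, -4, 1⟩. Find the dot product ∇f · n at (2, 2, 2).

∂f/∂u = -24*u*w - 8*u
∂f/∂v = 0
∂f/∂w = -12*u^2
∇f at (2, 2, 2) = (-112, 0, -48)
∇f · n = (-112)(-4) + (0)(-4) + (-48)(1) = 400

400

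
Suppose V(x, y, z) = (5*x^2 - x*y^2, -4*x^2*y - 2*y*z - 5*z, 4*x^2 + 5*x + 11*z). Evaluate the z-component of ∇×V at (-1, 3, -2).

18

(∇×V)_3 = ∂V₂/∂x − ∂V₁/∂y
= -8*x*y − (-2*x*y)
= -6*x*y
At (-1, 3, -2): 18.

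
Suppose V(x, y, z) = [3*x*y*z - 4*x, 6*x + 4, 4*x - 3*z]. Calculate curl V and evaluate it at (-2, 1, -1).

(0, -10, 0)

(∇×V)₁ = ∂V₃/∂y − ∂V₂/∂z = 0
(∇×V)₂ = ∂V₁/∂z − ∂V₃/∂x = 3*x*y - 4
(∇×V)₃ = ∂V₂/∂x − ∂V₁/∂y = -3*x*z + 6
∇×V = (0, 3*x*y - 4, -3*x*z + 6)
At (-2, 1, -1): (0, -10, 0).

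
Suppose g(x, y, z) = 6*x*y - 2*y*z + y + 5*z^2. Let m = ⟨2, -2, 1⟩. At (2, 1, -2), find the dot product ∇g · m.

-44

∂g/∂x = 6*y
∂g/∂y = 6*x - 2*z + 1
∂g/∂z = -2*y + 10*z
∇g at (2, 1, -2) = (6, 17, -22)
∇g · m = (6)(2) + (17)(-2) + (-22)(1) = -44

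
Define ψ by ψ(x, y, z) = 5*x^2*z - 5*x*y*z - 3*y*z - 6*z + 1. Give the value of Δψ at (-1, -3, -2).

-20

∂²ψ/∂x² = 10*z
∂²ψ/∂y² = 0
∂²ψ/∂z² = 0
∇²ψ = 10*z
At (-1, -3, -2): -20.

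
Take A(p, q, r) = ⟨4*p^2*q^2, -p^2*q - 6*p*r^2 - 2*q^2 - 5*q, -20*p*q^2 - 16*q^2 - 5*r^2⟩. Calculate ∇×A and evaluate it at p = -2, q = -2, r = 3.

(∇×A)₁ = ∂A₃/∂q − ∂A₂/∂r = -40*p*q + 12*p*r - 32*q
(∇×A)₂ = ∂A₁/∂r − ∂A₃/∂p = 20*q^2
(∇×A)₃ = ∂A₂/∂p − ∂A₁/∂q = -8*p^2*q - 2*p*q - 6*r^2
∇×A = (-40*p*q + 12*p*r - 32*q, 20*q^2, -8*p^2*q - 2*p*q - 6*r^2)
At (-2, -2, 3): (-168, 80, 2).

(-168, 80, 2)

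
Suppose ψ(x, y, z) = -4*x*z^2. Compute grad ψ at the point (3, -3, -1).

(-4, 0, 24)

∂ψ/∂x = -4*z^2
∂ψ/∂y = 0
∂ψ/∂z = -8*x*z
∇ψ = (-4*z^2, 0, -8*x*z)
At (3, -3, -1): (-4, 0, 24).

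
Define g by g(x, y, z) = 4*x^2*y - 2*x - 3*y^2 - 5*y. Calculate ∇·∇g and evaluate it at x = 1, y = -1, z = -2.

∂²g/∂x² = 8*y
∂²g/∂y² = -6
∂²g/∂z² = 0
∇²g = 8*y - 6
At (1, -1, -2): -14.

-14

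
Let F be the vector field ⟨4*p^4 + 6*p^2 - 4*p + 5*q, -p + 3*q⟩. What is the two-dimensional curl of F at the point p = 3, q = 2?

-6

∂F₂/∂p = -1
∂F₁/∂q = 5
Scalar curl = -6
At (3, 2): -6.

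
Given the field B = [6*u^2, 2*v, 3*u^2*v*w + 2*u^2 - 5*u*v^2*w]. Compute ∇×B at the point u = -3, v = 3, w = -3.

(∇×B)₁ = ∂B₃/∂v − ∂B₂/∂w = 3*u^2*w - 10*u*v*w
(∇×B)₂ = ∂B₁/∂w − ∂B₃/∂u = -6*u*v*w - 4*u + 5*v^2*w
(∇×B)₃ = ∂B₂/∂u − ∂B₁/∂v = 0
∇×B = (3*u^2*w - 10*u*v*w, -6*u*v*w - 4*u + 5*v^2*w, 0)
At (-3, 3, -3): (-351, -285, 0).

(-351, -285, 0)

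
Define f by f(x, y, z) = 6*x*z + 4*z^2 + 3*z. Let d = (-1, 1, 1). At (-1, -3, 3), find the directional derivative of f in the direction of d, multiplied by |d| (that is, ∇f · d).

∂f/∂x = 6*z
∂f/∂y = 0
∂f/∂z = 6*x + 8*z + 3
∇f at (-1, -3, 3) = (18, 0, 21)
∇f · d = (18)(-1) + (0)(1) + (21)(1) = 3

3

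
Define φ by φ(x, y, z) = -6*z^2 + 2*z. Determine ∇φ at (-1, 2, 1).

(0, 0, -10)

∂φ/∂x = 0
∂φ/∂y = 0
∂φ/∂z = -12*z + 2
∇φ = (0, 0, -12*z + 2)
At (-1, 2, 1): (0, 0, -10).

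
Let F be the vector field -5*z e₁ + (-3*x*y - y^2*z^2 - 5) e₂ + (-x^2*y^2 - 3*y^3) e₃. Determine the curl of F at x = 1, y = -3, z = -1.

(∇×F)₁ = ∂F₃/∂y − ∂F₂/∂z = -2*x^2*y + 2*y^2*z - 9*y^2
(∇×F)₂ = ∂F₁/∂z − ∂F₃/∂x = 2*x*y^2 - 5
(∇×F)₃ = ∂F₂/∂x − ∂F₁/∂y = -3*y
∇×F = (-2*x^2*y + 2*y^2*z - 9*y^2, 2*x*y^2 - 5, -3*y)
At (1, -3, -1): (-93, 13, 9).

(-93, 13, 9)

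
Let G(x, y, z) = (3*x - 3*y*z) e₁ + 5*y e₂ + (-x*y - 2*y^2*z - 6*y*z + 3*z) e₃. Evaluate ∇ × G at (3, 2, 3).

(-45, -4, 9)

(∇×G)₁ = ∂G₃/∂y − ∂G₂/∂z = -x - 4*y*z - 6*z
(∇×G)₂ = ∂G₁/∂z − ∂G₃/∂x = -2*y
(∇×G)₃ = ∂G₂/∂x − ∂G₁/∂y = 3*z
∇×G = (-x - 4*y*z - 6*z, -2*y, 3*z)
At (3, 2, 3): (-45, -4, 9).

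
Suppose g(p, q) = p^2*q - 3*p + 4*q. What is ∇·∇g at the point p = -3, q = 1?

∂²g/∂p² = 2*q
∂²g/∂q² = 0
∇²g = 2*q
At (-3, 1): 2.

2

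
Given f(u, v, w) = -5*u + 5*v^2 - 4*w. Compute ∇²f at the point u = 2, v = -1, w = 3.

10

∂²f/∂u² = 0
∂²f/∂v² = 10
∂²f/∂w² = 0
∇²f = 10
At (2, -1, 3): 10.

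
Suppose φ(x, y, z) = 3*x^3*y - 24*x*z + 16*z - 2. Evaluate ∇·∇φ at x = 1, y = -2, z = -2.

∂²φ/∂x² = 18*x*y
∂²φ/∂y² = 0
∂²φ/∂z² = 0
∇²φ = 18*x*y
At (1, -2, -2): -36.

-36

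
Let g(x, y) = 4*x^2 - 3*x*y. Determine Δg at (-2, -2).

8

∂²g/∂x² = 8
∂²g/∂y² = 0
∇²g = 8
At (-2, -2): 8.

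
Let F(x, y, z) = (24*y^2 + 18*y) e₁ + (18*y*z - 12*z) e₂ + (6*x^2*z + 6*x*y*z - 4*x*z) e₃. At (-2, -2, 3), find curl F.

(∇×F)₁ = ∂F₃/∂y − ∂F₂/∂z = 6*x*z - 18*y + 12
(∇×F)₂ = ∂F₁/∂z − ∂F₃/∂x = -12*x*z - 6*y*z + 4*z
(∇×F)₃ = ∂F₂/∂x − ∂F₁/∂y = -48*y - 18
∇×F = (6*x*z - 18*y + 12, -12*x*z - 6*y*z + 4*z, -48*y - 18)
At (-2, -2, 3): (12, 120, 78).

(12, 120, 78)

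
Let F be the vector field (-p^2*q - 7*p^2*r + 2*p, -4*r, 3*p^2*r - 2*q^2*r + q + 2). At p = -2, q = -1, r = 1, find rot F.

(∇×F)₁ = ∂F₃/∂q − ∂F₂/∂r = -4*q*r + 5
(∇×F)₂ = ∂F₁/∂r − ∂F₃/∂p = -7*p^2 - 6*p*r
(∇×F)₃ = ∂F₂/∂p − ∂F₁/∂q = p^2
∇×F = (-4*q*r + 5, -7*p^2 - 6*p*r, p^2)
At (-2, -1, 1): (9, -16, 4).

(9, -16, 4)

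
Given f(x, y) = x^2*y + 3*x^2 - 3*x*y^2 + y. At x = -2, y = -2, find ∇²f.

14

∂²f/∂x² = 2*(y + 3)
∂²f/∂y² = -6*x
∇²f = -6*x + 2*y + 6
At (-2, -2): 14.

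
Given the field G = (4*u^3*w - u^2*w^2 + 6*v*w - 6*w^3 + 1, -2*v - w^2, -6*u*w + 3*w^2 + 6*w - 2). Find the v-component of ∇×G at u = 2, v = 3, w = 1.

30

(∇×G)_2 = ∂G₁/∂w − ∂G₃/∂u
= 4*u^3 - 2*u^2*w + 6*v - 18*w^2 − (-6*w)
= 4*u^3 - 2*u^2*w + 6*v - 18*w^2 + 6*w
At (2, 3, 1): 30.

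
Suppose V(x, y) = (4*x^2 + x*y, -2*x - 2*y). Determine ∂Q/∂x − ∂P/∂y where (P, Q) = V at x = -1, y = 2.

∂V₂/∂x = -2
∂V₁/∂y = x
Scalar curl = -x - 2
At (-1, 2): -1.

-1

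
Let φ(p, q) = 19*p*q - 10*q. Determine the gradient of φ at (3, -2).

∂φ/∂p = 19*q
∂φ/∂q = 19*p - 10
∇φ = (19*q, 19*p - 10)
At (3, -2): (-38, 47).

(-38, 47)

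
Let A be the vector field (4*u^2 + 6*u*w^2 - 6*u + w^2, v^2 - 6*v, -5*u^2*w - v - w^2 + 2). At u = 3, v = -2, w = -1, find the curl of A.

(∇×A)₁ = ∂A₃/∂v − ∂A₂/∂w = -1
(∇×A)₂ = ∂A₁/∂w − ∂A₃/∂u = 22*u*w + 2*w
(∇×A)₃ = ∂A₂/∂u − ∂A₁/∂v = 0
∇×A = (-1, 22*u*w + 2*w, 0)
At (3, -2, -1): (-1, -68, 0).

(-1, -68, 0)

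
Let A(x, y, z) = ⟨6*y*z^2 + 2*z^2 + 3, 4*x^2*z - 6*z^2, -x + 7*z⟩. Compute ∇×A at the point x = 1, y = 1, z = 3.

(32, 49, -30)

(∇×A)₁ = ∂A₃/∂y − ∂A₂/∂z = -4*x^2 + 12*z
(∇×A)₂ = ∂A₁/∂z − ∂A₃/∂x = 12*y*z + 4*z + 1
(∇×A)₃ = ∂A₂/∂x − ∂A₁/∂y = 8*x*z - 6*z^2
∇×A = (-4*x^2 + 12*z, 12*y*z + 4*z + 1, 8*x*z - 6*z^2)
At (1, 1, 3): (32, 49, -30).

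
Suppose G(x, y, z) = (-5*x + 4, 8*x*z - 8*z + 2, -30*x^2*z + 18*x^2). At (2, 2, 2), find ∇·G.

-125

∂G₁/∂x = -5
∂G₂/∂y = 0
∂G₃/∂z = -30*x^2
∇·G = -30*x^2 - 5
At (2, 2, 2): -125.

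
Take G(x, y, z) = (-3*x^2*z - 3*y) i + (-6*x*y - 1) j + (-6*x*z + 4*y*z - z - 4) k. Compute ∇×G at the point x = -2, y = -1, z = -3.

(∇×G)₁ = ∂G₃/∂y − ∂G₂/∂z = 4*z
(∇×G)₂ = ∂G₁/∂z − ∂G₃/∂x = -3*x^2 + 6*z
(∇×G)₃ = ∂G₂/∂x − ∂G₁/∂y = -6*y + 3
∇×G = (4*z, -3*x^2 + 6*z, -6*y + 3)
At (-2, -1, -3): (-12, -30, 9).

(-12, -30, 9)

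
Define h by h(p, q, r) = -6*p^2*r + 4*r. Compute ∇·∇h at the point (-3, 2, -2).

∂²h/∂p² = -12*r
∂²h/∂q² = 0
∂²h/∂r² = 0
∇²h = -12*r
At (-3, 2, -2): 24.

24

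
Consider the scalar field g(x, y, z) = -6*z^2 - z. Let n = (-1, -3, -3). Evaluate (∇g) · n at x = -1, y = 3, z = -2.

∂g/∂x = 0
∂g/∂y = 0
∂g/∂z = -12*z - 1
∇g at (-1, 3, -2) = (0, 0, 23)
∇g · n = (0)(-1) + (0)(-3) + (23)(-3) = -69

-69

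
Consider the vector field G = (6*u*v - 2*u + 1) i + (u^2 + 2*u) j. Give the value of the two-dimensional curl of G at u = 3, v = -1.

-10

∂G₂/∂u = 2*u + 2
∂G₁/∂v = 6*u
Scalar curl = -4*u + 2
At (3, -1): -10.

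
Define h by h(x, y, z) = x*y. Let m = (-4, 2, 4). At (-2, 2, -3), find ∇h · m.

-12

∂h/∂x = y
∂h/∂y = x
∂h/∂z = 0
∇h at (-2, 2, -3) = (2, -2, 0)
∇h · m = (2)(-4) + (-2)(2) + (0)(4) = -12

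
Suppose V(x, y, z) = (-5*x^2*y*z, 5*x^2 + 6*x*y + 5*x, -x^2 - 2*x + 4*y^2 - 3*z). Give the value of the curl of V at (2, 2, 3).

(∇×V)₁ = ∂V₃/∂y − ∂V₂/∂z = 8*y
(∇×V)₂ = ∂V₁/∂z − ∂V₃/∂x = -5*x^2*y + 2*x + 2
(∇×V)₃ = ∂V₂/∂x − ∂V₁/∂y = 5*x^2*z + 10*x + 6*y + 5
∇×V = (8*y, -5*x^2*y + 2*x + 2, 5*x^2*z + 10*x + 6*y + 5)
At (2, 2, 3): (16, -34, 97).

(16, -34, 97)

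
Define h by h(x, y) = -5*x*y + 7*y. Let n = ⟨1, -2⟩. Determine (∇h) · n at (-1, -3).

∂h/∂x = -5*y
∂h/∂y = -5*x + 7
∇h at (-1, -3) = (15, 12)
∇h · n = (15)(1) + (12)(-2) = -9

-9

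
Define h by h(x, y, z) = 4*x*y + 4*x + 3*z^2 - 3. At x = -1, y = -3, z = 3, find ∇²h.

6

∂²h/∂x² = 0
∂²h/∂y² = 0
∂²h/∂z² = 6
∇²h = 6
At (-1, -3, 3): 6.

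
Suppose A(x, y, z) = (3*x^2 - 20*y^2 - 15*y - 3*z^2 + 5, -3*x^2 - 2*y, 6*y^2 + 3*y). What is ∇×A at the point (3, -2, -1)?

(∇×A)₁ = ∂A₃/∂y − ∂A₂/∂z = 12*y + 3
(∇×A)₂ = ∂A₁/∂z − ∂A₃/∂x = -6*z
(∇×A)₃ = ∂A₂/∂x − ∂A₁/∂y = -6*x + 40*y + 15
∇×A = (12*y + 3, -6*z, -6*x + 40*y + 15)
At (3, -2, -1): (-21, 6, -83).

(-21, 6, -83)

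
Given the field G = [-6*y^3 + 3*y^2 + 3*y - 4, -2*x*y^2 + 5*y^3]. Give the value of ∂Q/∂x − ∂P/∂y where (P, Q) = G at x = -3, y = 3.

∂G₂/∂x = -2*y^2
∂G₁/∂y = -18*y^2 + 6*y + 3
Scalar curl = 16*y^2 - 6*y - 3
At (-3, 3): 123.

123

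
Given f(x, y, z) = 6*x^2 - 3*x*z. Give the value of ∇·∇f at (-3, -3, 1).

12

∂²f/∂x² = 12
∂²f/∂y² = 0
∂²f/∂z² = 0
∇²f = 12
At (-3, -3, 1): 12.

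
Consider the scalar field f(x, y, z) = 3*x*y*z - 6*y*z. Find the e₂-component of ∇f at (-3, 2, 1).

(∇f)_2 = ∂f/∂y = 3*x*z - 6*z
At (-3, 2, 1): -15.

-15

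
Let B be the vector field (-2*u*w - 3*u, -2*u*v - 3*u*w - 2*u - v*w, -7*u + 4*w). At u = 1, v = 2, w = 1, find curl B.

(5, 5, -9)

(∇×B)₁ = ∂B₃/∂v − ∂B₂/∂w = 3*u + v
(∇×B)₂ = ∂B₁/∂w − ∂B₃/∂u = -2*u + 7
(∇×B)₃ = ∂B₂/∂u − ∂B₁/∂v = -2*v - 3*w - 2
∇×B = (3*u + v, -2*u + 7, -2*v - 3*w - 2)
At (1, 2, 1): (5, 5, -9).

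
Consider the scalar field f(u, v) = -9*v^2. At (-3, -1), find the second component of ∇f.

(∇f)_2 = ∂f/∂v = -18*v
At (-3, -1): 18.

18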